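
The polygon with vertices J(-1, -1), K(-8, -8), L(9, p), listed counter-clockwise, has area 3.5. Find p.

The doubled signed area Σ (x_i y_{i+1} − x_{i+1} y_i) is linear in p.
With p=0 it equals 63; the coefficient of p is -7 (from the two edges through L).
So -7·p + 63 = 2·3.5 = 7 ⇒ p = 8.

8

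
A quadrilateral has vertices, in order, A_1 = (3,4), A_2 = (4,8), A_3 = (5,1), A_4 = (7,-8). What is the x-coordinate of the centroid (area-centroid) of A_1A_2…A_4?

104/23

Apply the shoelace formula. First the cross-terms c_i = x_i·y_{i+1} − x_{i+1}·y_i:
  8, -36, -47, 52  ⇒  2A = -23, A = -11.5.
Then Σ (x_i + x_{i+1})·c_i = -312, so x̄ = -312 / (6·(-11.5)) = 104/23.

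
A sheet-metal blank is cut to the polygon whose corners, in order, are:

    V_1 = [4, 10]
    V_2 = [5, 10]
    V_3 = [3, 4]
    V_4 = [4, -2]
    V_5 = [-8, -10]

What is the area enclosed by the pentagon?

Apply the shoelace formula: 2A = Σ (x_i·y_{i+1} − x_{i+1}·y_i), indices taken mod 5.
Cross-terms: -10, -10, -22, -56, -40  ⇒  Σ = -138
Area = |Σ|/2 = 69.

69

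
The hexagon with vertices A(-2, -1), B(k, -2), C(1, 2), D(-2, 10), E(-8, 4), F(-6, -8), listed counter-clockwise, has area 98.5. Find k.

Write out the shoelace sum; only the two edges meeting at B involve k:
2·Area = [((-2)·(-2) − k·(-1)) + (k·2 − 1·(-2))] + 164
       = 3·k + 170 = 197
⇒ k = 9.

9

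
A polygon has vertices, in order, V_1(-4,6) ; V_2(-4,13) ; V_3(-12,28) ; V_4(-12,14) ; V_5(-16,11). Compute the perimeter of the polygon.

56

|V_1V_2| = √((0)² + (7)²) = √49 = 7
|V_2V_3| = √((-8)² + (15)²) = √289 = 17
|V_3V_4| = √((0)² + (-14)²) = √196 = 14
|V_4V_5| = √((-4)² + (-3)²) = √25 = 5
|V_5V_1| = √((12)² + (-5)²) = √169 = 13
Perimeter = 7 + 17 + 14 + 5 + 13 = 56.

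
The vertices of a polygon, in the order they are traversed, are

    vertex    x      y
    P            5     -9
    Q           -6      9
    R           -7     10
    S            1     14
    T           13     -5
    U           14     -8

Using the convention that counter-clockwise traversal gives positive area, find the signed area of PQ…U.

-210.5

Cross-terms: -9, 3, -108, -187, -34, -86  ⇒  Σ = -421
Signed area = Σ/2 = -210.5 (negative ⇒ clockwise traversal).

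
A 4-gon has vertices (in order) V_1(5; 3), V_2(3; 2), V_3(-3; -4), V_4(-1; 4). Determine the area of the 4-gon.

Apply Gauss's area formula: 2A = Σ (x_i·y_{i+1} − x_{i+1}·y_i), indices taken mod 4.
Σ = (1) + (-6) + (-16) + (-23) = -44
Area = |Σ|/2 = 22.

22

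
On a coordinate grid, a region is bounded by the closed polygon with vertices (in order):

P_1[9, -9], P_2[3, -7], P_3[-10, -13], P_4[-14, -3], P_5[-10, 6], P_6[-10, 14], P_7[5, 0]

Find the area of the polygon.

303

Cross-terms: -36, -109, -152, -114, -80, -70, -45  ⇒  Σ = -606
Area = |Σ|/2 = 303.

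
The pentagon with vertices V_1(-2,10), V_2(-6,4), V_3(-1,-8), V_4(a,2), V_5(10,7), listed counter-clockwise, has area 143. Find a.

6

Write out the shoelace sum; only the two edges meeting at V_4 involve a:
2·Area = [((-1)·2 − a·(-8)) + (a·7 − 10·2)] + 218
       = 15·a + 196 = 286
⇒ a = 6.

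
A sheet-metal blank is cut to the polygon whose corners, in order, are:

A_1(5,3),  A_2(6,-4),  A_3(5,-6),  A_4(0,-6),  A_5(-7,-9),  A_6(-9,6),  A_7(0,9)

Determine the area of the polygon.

187.5

Apply Gauss's area formula: 2A = Σ (x_i·y_{i+1} − x_{i+1}·y_i), indices taken mod 7.
Σ = (-38) + (-16) + (-30) + (-42) + (-123) + (-81) + (-45) = -375
Area = |Σ|/2 = 187.5.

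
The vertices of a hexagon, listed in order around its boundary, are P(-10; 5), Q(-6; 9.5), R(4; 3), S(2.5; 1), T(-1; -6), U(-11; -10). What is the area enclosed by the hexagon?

Σ = (-65) + (-56) + (-3.5) + (-14) + (-56) + (-155) = -349.5
Area = |Σ|/2 = 174.75.

174.75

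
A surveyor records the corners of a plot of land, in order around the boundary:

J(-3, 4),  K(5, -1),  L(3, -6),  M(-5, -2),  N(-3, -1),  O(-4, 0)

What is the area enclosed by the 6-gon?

Apply the shoelace (surveyor's) formula: 2A = Σ (x_i·y_{i+1} − x_{i+1}·y_i), indices taken mod 6.
J→K: (-3)(-1) − (5)(4) = -17
K→L: (5)(-6) − (3)(-1) = -27
L→M: (3)(-2) − (-5)(-6) = -36
M→N: (-5)(-1) − (-3)(-2) = -1
N→O: (-3)(0) − (-4)(-1) = -4
O→J: (-4)(4) − (-3)(0) = -16
Σ = -101
Area = |Σ|/2 = 50.5.

50.5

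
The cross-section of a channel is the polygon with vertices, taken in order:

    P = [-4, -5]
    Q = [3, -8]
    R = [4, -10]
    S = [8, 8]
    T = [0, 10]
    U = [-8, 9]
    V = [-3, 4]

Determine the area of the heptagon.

173.5

Apply the shoelace formula: 2A = Σ (x_i·y_{i+1} − x_{i+1}·y_i), indices taken mod 7.
P→Q: (-4)(-8) − (3)(-5) = 47
Q→R: (3)(-10) − (4)(-8) = 2
R→S: (4)(8) − (8)(-10) = 112
S→T: (8)(10) − (0)(8) = 80
T→U: (0)(9) − (-8)(10) = 80
U→V: (-8)(4) − (-3)(9) = -5
V→P: (-3)(-5) − (-4)(4) = 31
Σ = 347
Area = |Σ|/2 = 173.5.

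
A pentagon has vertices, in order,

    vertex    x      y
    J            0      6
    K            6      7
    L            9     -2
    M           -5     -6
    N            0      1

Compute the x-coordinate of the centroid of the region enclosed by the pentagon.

131/45

Apply Gauss's area formula. First the cross-terms c_i = x_i·y_{i+1} − x_{i+1}·y_i:
  -36, -75, -64, -5, 0  ⇒  2A = -180, A = -90.
Then Σ (x_i + x_{i+1})·c_i = -1572, so x̄ = -1572 / (6·(-90)) = 131/45.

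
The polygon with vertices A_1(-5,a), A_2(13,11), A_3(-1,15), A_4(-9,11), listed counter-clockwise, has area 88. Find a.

The doubled signed area Σ (x_i y_{i+1} − x_{i+1} y_i) is linear in a.
With a=0 it equals 330; the coefficient of a is -22 (from the two edges through A_1).
So -22·a + 330 = 2·88 = 176 ⇒ a = 7.

7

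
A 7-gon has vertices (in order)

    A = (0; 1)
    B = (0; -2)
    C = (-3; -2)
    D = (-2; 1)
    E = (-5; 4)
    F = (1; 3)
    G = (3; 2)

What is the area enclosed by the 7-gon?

19.5

Σ = (0) + (-6) + (-7) + (-3) + (-19) + (-7) + (3) = -39
Area = |Σ|/2 = 19.5.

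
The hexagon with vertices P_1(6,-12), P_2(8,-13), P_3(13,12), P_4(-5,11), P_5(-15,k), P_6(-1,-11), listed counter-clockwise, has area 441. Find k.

3

Write out the shoelace sum; only the two edges meeting at P_5 involve k:
2·Area = [((-5)·k − (-15)·11) + ((-15)·(-11) − (-1)·k)] + 564
       = -4·k + 894 = 882
⇒ k = 3.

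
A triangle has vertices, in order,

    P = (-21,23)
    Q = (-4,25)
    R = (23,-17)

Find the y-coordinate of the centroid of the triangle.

Apply the shoelace (surveyor's) formula. First the cross-terms c_i = x_i·y_{i+1} − x_{i+1}·y_i:
  -433, -507, 172  ⇒  2A = -768, A = -384.
Then Σ (y_i + y_{i+1})·c_i = -23808, so ȳ = -23808 / (6·(-384)) = 31/3.

31/3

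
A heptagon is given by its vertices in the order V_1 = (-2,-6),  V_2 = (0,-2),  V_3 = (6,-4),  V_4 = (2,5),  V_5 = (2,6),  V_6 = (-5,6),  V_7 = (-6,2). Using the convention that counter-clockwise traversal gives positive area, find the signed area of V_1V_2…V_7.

Apply the surveyor's formula: 2A = Σ (x_i·y_{i+1} − x_{i+1}·y_i), indices taken mod 7.
Σ = (4) + (12) + (38) + (2) + (42) + (26) + (40) = 164
Signed area = Σ/2 = 82 (positive ⇒ counter-clockwise traversal).

82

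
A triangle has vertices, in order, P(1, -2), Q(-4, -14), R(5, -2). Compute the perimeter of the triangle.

32

|PQ| = √((-5)² + (-12)²) = √169 = 13
|QR| = √((9)² + (12)²) = √225 = 15
|RP| = √((-4)² + (0)²) = √16 = 4
Perimeter = 13 + 15 + 4 = 32.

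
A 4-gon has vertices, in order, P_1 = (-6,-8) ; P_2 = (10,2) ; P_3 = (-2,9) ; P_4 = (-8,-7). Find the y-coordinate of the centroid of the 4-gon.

Apply the shoelace formula. First the cross-terms c_i = x_i·y_{i+1} − x_{i+1}·y_i:
  68, 94, 86, 22  ⇒  2A = 270, A = 135.
Then Σ (y_i + y_{i+1})·c_i = 468, so ȳ = 468 / (6·135) = 26/45.

26/45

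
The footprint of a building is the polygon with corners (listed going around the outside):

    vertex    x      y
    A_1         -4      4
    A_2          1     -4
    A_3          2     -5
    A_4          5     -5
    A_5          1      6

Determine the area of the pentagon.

46.5

Apply the shoelace (surveyor's) formula: 2A = Σ (x_i·y_{i+1} − x_{i+1}·y_i), indices taken mod 5.
A_1→A_2: (-4)(-4) − (1)(4) = 12
A_2→A_3: (1)(-5) − (2)(-4) = 3
A_3→A_4: (2)(-5) − (5)(-5) = 15
A_4→A_5: (5)(6) − (1)(-5) = 35
A_5→A_1: (1)(4) − (-4)(6) = 28
Σ = 93
Area = |Σ|/2 = 46.5.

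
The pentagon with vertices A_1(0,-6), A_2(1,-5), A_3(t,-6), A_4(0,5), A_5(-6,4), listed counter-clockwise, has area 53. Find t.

4

The doubled signed area Σ (x_i y_{i+1} − x_{i+1} y_i) is linear in t.
With t=0 it equals 66; the coefficient of t is 10 (from the two edges through A_3).
So 10·t + 66 = 2·53 = 106 ⇒ t = 4.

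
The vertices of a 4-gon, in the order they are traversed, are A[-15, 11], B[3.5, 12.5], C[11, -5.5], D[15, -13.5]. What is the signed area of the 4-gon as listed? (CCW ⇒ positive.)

-243.125

Apply Gauss's area formula: 2A = Σ (x_i·y_{i+1} − x_{i+1}·y_i), indices taken mod 4.
Cross-terms: -226, -156.75, -66, -37.5  ⇒  Σ = -486.25
Signed area = Σ/2 = -243.125 (negative ⇒ clockwise traversal).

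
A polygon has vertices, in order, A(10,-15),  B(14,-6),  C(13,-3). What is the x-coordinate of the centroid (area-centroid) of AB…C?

Apply the surveyor's formula. First the cross-terms c_i = x_i·y_{i+1} − x_{i+1}·y_i:
  150, 36, -165  ⇒  2A = 21, A = 10.5.
Then Σ (x_i + x_{i+1})·c_i = 777, so x̄ = 777 / (6·10.5) = 37/3.

37/3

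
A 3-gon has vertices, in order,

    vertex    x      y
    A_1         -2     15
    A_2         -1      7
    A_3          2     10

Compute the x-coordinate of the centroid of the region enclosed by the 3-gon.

Apply Gauss's area formula. First the cross-terms c_i = x_i·y_{i+1} − x_{i+1}·y_i:
  1, -24, 50  ⇒  2A = 27, A = 13.5.
Then Σ (x_i + x_{i+1})·c_i = -27, so x̄ = -27 / (6·13.5) = -1/3.

-1/3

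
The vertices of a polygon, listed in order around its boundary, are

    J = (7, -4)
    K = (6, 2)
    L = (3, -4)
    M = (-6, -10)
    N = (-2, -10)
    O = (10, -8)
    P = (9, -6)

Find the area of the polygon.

Σ = (38) + (-30) + (-54) + (40) + (116) + (12) + (6) = 128
Area = |Σ|/2 = 64.

64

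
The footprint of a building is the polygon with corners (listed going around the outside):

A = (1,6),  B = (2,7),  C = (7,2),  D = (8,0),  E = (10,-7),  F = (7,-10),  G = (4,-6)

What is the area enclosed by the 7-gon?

A→B: (1)(7) − (2)(6) = -5
B→C: (2)(2) − (7)(7) = -45
C→D: (7)(0) − (8)(2) = -16
D→E: (8)(-7) − (10)(0) = -56
E→F: (10)(-10) − (7)(-7) = -51
F→G: (7)(-6) − (4)(-10) = -2
G→A: (4)(6) − (1)(-6) = 30
Σ = -145
Area = |Σ|/2 = 72.5.

72.5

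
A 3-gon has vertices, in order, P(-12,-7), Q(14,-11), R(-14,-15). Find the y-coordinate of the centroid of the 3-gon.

Apply the surveyor's formula. First the cross-terms c_i = x_i·y_{i+1} − x_{i+1}·y_i:
  230, -364, -82  ⇒  2A = -216, A = -108.
Then Σ (y_i + y_{i+1})·c_i = 7128, so ȳ = 7128 / (6·(-108)) = -11.

-11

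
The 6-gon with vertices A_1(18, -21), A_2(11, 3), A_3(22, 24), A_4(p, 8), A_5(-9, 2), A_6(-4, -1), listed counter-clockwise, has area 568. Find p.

The doubled signed area Σ (x_i y_{i+1} − x_{i+1} y_i) is linear in p.
With p=0 it equals 850; the coefficient of p is -22 (from the two edges through A_4).
So -22·p + 850 = 2·568 = 1136 ⇒ p = -13.

-13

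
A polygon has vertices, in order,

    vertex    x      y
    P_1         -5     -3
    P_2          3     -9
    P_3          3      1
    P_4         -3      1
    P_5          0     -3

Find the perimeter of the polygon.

36

|P_1P_2| = √((8)² + (-6)²) = √100 = 10
|P_2P_3| = √((0)² + (10)²) = √100 = 10
|P_3P_4| = √((-6)² + (0)²) = √36 = 6
|P_4P_5| = √((3)² + (-4)²) = √25 = 5
|P_5P_1| = √((-5)² + (0)²) = √25 = 5
Perimeter = 10 + 10 + 6 + 5 + 5 = 36.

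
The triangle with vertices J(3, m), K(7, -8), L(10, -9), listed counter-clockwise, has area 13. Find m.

2

The doubled signed area Σ (x_i y_{i+1} − x_{i+1} y_i) is linear in m.
With m=0 it equals 20; the coefficient of m is 3 (from the two edges through J).
So 3·m + 20 = 2·13 = 26 ⇒ m = 2.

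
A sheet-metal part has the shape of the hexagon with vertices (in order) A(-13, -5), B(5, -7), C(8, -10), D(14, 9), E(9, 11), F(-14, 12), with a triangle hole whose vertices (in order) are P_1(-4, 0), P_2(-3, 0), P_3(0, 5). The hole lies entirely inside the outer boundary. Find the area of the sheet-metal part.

445

Outer boundary:
Apply the surveyor's formula: 2A = Σ (x_i·y_{i+1} − x_{i+1}·y_i), indices taken mod 6.
Σ = (116) + (6) + (212) + (73) + (262) + (226) = 895
Area = |Σ|/2 = 447.5.
Hole:
P_1→P_2: (-4)(0) − (-3)(0) = 0
P_2→P_3: (-3)(5) − (0)(0) = -15
P_3→P_1: (0)(0) − (-4)(5) = 20
Σ = 5
Area = |Σ|/2 = 2.5.
Net area = 447.5 − 2.5 = 445.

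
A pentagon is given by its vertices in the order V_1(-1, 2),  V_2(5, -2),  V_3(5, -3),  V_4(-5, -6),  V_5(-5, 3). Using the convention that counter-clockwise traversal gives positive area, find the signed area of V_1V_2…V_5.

V_1→V_2: (-1)(-2) − (5)(2) = -8
V_2→V_3: (5)(-3) − (5)(-2) = -5
V_3→V_4: (5)(-6) − (-5)(-3) = -45
V_4→V_5: (-5)(3) − (-5)(-6) = -45
V_5→V_1: (-5)(2) − (-1)(3) = -7
Σ = -110
Signed area = Σ/2 = -55 (negative ⇒ clockwise traversal).

-55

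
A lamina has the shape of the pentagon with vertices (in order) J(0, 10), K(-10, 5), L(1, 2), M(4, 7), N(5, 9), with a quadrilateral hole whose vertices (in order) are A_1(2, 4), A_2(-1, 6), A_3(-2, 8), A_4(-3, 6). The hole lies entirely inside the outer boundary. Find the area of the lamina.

Outer boundary:
J→K: (0)(5) − (-10)(10) = 100
K→L: (-10)(2) − (1)(5) = -25
L→M: (1)(7) − (4)(2) = -1
M→N: (4)(9) − (5)(7) = 1
N→J: (5)(10) − (0)(9) = 50
Σ = 125
Area = |Σ|/2 = 62.5.
Hole:
Σ = (16) + (4) + (12) + (-24) = 8
Area = |Σ|/2 = 4.
Net area = 62.5 − 4 = 58.5.

58.5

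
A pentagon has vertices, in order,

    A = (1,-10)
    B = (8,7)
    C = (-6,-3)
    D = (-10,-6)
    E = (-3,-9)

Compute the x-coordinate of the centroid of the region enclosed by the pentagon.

-97/222

Apply the shoelace (surveyor's) formula. First the cross-terms c_i = x_i·y_{i+1} − x_{i+1}·y_i:
  87, 18, 6, 72, 39  ⇒  2A = 222, A = 111.
Then Σ (x_i + x_{i+1})·c_i = -291, so x̄ = -291 / (6·111) = -97/222.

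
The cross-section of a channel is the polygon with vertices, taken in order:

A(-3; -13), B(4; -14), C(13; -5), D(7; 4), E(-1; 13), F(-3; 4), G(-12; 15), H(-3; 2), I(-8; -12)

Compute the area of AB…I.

A→B: (-3)(-14) − (4)(-13) = 94
B→C: (4)(-5) − (13)(-14) = 162
C→D: (13)(4) − (7)(-5) = 87
D→E: (7)(13) − (-1)(4) = 95
E→F: (-1)(4) − (-3)(13) = 35
F→G: (-3)(15) − (-12)(4) = 3
G→H: (-12)(2) − (-3)(15) = 21
H→I: (-3)(-12) − (-8)(2) = 52
I→A: (-8)(-13) − (-3)(-12) = 68
Σ = 617
Area = |Σ|/2 = 308.5.

308.5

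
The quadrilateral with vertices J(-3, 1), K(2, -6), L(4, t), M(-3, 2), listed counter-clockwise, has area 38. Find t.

The doubled signed area Σ (x_i y_{i+1} − x_{i+1} y_i) is linear in t.
With t=0 it equals 51; the coefficient of t is 5 (from the two edges through L).
So 5·t + 51 = 2·38 = 76 ⇒ t = 5.

5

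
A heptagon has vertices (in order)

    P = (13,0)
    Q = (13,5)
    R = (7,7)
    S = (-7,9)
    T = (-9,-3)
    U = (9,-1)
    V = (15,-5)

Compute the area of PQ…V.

Apply the shoelace formula: 2A = Σ (x_i·y_{i+1} − x_{i+1}·y_i), indices taken mod 7.
P→Q: (13)(5) − (13)(0) = 65
Q→R: (13)(7) − (7)(5) = 56
R→S: (7)(9) − (-7)(7) = 112
S→T: (-7)(-3) − (-9)(9) = 102
T→U: (-9)(-1) − (9)(-3) = 36
U→V: (9)(-5) − (15)(-1) = -30
V→P: (15)(0) − (13)(-5) = 65
Σ = 406
Area = |Σ|/2 = 203.

203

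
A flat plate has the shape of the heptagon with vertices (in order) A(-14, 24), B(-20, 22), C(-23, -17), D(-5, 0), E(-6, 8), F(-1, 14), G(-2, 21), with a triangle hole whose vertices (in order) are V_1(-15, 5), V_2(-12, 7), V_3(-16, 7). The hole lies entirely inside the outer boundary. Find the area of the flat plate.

Outer boundary:
Cross-terms: 172, 846, -85, -40, -76, 7, 246  ⇒  Σ = 1070
Area = |Σ|/2 = 535.
Hole:
Apply the shoelace (surveyor's) formula: 2A = Σ (x_i·y_{i+1} − x_{i+1}·y_i), indices taken mod 3.
Cross-terms: -45, 28, 25  ⇒  Σ = 8
Area = |Σ|/2 = 4.
Net area = 535 − 4 = 531.

531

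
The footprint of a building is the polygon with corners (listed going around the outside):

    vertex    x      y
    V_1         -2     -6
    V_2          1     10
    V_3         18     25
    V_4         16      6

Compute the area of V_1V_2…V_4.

Apply the shoelace formula: 2A = Σ (x_i·y_{i+1} − x_{i+1}·y_i), indices taken mod 4.
Σ = (-14) + (-155) + (-292) + (-84) = -545
Area = |Σ|/2 = 272.5.

272.5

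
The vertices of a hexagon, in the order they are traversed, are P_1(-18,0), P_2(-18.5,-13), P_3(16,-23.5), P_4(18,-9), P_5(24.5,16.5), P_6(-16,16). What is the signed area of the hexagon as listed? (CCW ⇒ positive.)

1308.625

Apply the shoelace formula: 2A = Σ (x_i·y_{i+1} − x_{i+1}·y_i), indices taken mod 6.
Cross-terms: 234, 642.75, 279, 517.5, 656, 288  ⇒  Σ = 2617.25
Signed area = Σ/2 = 1308.625 (positive ⇒ counter-clockwise traversal).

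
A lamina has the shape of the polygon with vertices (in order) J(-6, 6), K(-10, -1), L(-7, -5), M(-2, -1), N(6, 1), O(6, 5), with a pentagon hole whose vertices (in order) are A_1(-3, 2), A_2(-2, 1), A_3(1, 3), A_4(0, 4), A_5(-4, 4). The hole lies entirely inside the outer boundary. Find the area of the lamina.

Outer boundary:
Apply the surveyor's formula: 2A = Σ (x_i·y_{i+1} − x_{i+1}·y_i), indices taken mod 6.
Cross-terms: 66, 43, -3, 4, 24, 66  ⇒  Σ = 200
Area = |Σ|/2 = 100.
Hole:
Cross-terms: 1, -7, 4, 16, 4  ⇒  Σ = 18
Area = |Σ|/2 = 9.
Net area = 100 − 9 = 91.

91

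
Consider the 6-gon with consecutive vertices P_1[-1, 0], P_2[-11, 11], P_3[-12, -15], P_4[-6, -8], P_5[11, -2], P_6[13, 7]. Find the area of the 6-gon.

251

Apply the shoelace (surveyor's) formula: 2A = Σ (x_i·y_{i+1} − x_{i+1}·y_i), indices taken mod 6.
P_1→P_2: (-1)(11) − (-11)(0) = -11
P_2→P_3: (-11)(-15) − (-12)(11) = 297
P_3→P_4: (-12)(-8) − (-6)(-15) = 6
P_4→P_5: (-6)(-2) − (11)(-8) = 100
P_5→P_6: (11)(7) − (13)(-2) = 103
P_6→P_1: (13)(0) − (-1)(7) = 7
Σ = 502
Area = |Σ|/2 = 251.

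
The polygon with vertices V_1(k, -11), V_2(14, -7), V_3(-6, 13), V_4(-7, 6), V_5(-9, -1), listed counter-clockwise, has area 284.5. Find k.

The doubled signed area Σ (x_i y_{i+1} − x_{i+1} y_i) is linear in k.
With k=0 it equals 509; the coefficient of k is -6 (from the two edges through V_1).
So -6·k + 509 = 2·284.5 = 569 ⇒ k = -10.

-10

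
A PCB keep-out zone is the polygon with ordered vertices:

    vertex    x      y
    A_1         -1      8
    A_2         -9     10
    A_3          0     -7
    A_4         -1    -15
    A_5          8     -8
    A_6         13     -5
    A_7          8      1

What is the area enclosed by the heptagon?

A_1→A_2: (-1)(10) − (-9)(8) = 62
A_2→A_3: (-9)(-7) − (0)(10) = 63
A_3→A_4: (0)(-15) − (-1)(-7) = -7
A_4→A_5: (-1)(-8) − (8)(-15) = 128
A_5→A_6: (8)(-5) − (13)(-8) = 64
A_6→A_7: (13)(1) − (8)(-5) = 53
A_7→A_1: (8)(8) − (-1)(1) = 65
Σ = 428
Area = |Σ|/2 = 214.

214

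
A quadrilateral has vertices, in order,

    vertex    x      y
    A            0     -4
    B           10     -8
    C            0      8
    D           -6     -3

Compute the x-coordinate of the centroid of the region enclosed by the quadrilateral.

4/3

Apply the shoelace formula. First the cross-terms c_i = x_i·y_{i+1} − x_{i+1}·y_i:
  40, 80, 48, 24  ⇒  2A = 192, A = 96.
Then Σ (x_i + x_{i+1})·c_i = 768, so x̄ = 768 / (6·96) = 4/3.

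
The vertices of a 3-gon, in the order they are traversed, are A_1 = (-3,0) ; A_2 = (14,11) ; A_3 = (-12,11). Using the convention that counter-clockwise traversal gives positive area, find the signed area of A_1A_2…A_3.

Σ = (-33) + (286) + (33) = 286
Signed area = Σ/2 = 143 (positive ⇒ counter-clockwise traversal).

143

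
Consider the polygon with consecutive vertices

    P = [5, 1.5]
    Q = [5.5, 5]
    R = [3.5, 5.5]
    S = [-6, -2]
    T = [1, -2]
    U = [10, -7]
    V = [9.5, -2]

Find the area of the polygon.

Apply the shoelace formula: 2A = Σ (x_i·y_{i+1} − x_{i+1}·y_i), indices taken mod 7.
Σ = (16.75) + (12.75) + (26) + (14) + (13) + (46.5) + (24.25) = 153.25
Area = |Σ|/2 = 76.625.

76.625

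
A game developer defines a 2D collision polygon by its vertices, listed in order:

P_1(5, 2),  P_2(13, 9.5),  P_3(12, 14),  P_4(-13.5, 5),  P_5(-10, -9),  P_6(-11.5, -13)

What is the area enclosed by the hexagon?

Σ = (21.5) + (68) + (249) + (171.5) + (26.5) + (42) = 578.5
Area = |Σ|/2 = 289.25.

289.25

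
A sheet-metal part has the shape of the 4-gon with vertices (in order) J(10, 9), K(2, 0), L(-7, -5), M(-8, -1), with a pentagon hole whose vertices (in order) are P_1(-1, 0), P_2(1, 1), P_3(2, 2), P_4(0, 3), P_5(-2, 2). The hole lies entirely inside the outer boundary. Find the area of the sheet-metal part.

Outer boundary:
Apply Gauss's area formula: 2A = Σ (x_i·y_{i+1} − x_{i+1}·y_i), indices taken mod 4.
Σ = (-18) + (-10) + (-33) + (-62) = -123
Area = |Σ|/2 = 61.5.
Hole:
Σ = (-1) + (0) + (6) + (6) + (2) = 13
Area = |Σ|/2 = 6.5.
Net area = 61.5 − 6.5 = 55.

55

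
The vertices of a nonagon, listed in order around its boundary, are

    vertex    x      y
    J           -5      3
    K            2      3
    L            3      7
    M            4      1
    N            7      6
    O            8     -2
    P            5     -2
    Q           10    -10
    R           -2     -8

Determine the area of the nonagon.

134

Apply Gauss's area formula: 2A = Σ (x_i·y_{i+1} − x_{i+1}·y_i), indices taken mod 9.
Σ = (-21) + (5) + (-25) + (17) + (-62) + (-6) + (-30) + (-100) + (-46) = -268
Area = |Σ|/2 = 134.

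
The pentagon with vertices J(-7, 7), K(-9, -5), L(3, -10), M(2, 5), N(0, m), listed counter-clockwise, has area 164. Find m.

The doubled signed area Σ (x_i y_{i+1} − x_{i+1} y_i) is linear in m.
With m=0 it equals 238; the coefficient of m is 9 (from the two edges through N).
So 9·m + 238 = 2·164 = 328 ⇒ m = 10.

10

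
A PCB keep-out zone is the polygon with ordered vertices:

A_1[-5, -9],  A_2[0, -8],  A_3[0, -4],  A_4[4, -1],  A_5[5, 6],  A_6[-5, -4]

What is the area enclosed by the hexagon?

Σ = (40) + (0) + (16) + (29) + (10) + (25) = 120
Area = |Σ|/2 = 60.

60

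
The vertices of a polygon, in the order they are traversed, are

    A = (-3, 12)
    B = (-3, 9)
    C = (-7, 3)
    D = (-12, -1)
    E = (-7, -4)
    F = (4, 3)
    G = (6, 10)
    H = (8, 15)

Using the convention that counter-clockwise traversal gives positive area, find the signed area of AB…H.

157.5

Apply the surveyor's formula: 2A = Σ (x_i·y_{i+1} − x_{i+1}·y_i), indices taken mod 8.
Σ = (9) + (54) + (43) + (41) + (-5) + (22) + (10) + (141) = 315
Signed area = Σ/2 = 157.5 (positive ⇒ counter-clockwise traversal).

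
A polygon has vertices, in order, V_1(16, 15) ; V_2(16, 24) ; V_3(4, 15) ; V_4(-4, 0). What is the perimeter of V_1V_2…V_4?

66

|V_1V_2| = √((0)² + (9)²) = √81 = 9
|V_2V_3| = √((-12)² + (-9)²) = √225 = 15
|V_3V_4| = √((-8)² + (-15)²) = √289 = 17
|V_4V_1| = √((20)² + (15)²) = √625 = 25
Perimeter = 9 + 15 + 17 + 25 = 66.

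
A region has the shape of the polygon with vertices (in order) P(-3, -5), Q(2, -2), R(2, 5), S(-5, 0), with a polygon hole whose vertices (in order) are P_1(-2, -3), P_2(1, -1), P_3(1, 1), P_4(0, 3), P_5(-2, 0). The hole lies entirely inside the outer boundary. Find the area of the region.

29

Outer boundary:
Apply the shoelace (surveyor's) formula: 2A = Σ (x_i·y_{i+1} − x_{i+1}·y_i), indices taken mod 4.
Σ = (16) + (14) + (25) + (25) = 80
Area = |Σ|/2 = 40.
Hole:
P_1→P_2: (-2)(-1) − (1)(-3) = 5
P_2→P_3: (1)(1) − (1)(-1) = 2
P_3→P_4: (1)(3) − (0)(1) = 3
P_4→P_5: (0)(0) − (-2)(3) = 6
P_5→P_1: (-2)(-3) − (-2)(0) = 6
Σ = 22
Area = |Σ|/2 = 11.
Net area = 40 − 11 = 29.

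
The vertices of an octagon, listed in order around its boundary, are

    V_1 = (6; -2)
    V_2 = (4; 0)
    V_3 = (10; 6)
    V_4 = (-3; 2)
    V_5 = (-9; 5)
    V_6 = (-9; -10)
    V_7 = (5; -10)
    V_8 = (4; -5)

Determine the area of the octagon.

Apply the shoelace (surveyor's) formula: 2A = Σ (x_i·y_{i+1} − x_{i+1}·y_i), indices taken mod 8.
Σ = (8) + (24) + (38) + (3) + (135) + (140) + (15) + (22) = 385
Area = |Σ|/2 = 192.5.

192.5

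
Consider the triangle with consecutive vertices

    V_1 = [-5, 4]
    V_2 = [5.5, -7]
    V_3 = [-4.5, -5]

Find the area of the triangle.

Apply the shoelace (surveyor's) formula: 2A = Σ (x_i·y_{i+1} − x_{i+1}·y_i), indices taken mod 3.
Cross-terms: 13, -59, -43  ⇒  Σ = -89
Area = |Σ|/2 = 44.5.

44.5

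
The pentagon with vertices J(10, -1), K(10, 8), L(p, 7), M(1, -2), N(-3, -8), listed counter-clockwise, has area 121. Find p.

-2

Write out the shoelace sum; only the two edges meeting at L involve p:
2·Area = [(10·7 − p·8) + (p·(-2) − 1·7)] + 159
       = -10·p + 222 = 242
⇒ p = -2.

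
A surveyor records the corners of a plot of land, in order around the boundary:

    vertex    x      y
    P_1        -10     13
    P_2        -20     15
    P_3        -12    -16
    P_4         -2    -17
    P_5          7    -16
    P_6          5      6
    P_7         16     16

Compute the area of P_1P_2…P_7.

Cross-terms: 110, 500, 172, 151, 122, -16, 368  ⇒  Σ = 1407
Area = |Σ|/2 = 703.5.

703.5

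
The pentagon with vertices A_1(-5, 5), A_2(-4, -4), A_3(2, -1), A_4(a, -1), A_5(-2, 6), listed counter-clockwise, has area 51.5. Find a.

5

Write out the shoelace sum; only the two edges meeting at A_4 involve a:
2·Area = [(2·(-1) − a·(-1)) + (a·6 − (-2)·(-1))] + 72
       = 7·a + 68 = 103
⇒ a = 5.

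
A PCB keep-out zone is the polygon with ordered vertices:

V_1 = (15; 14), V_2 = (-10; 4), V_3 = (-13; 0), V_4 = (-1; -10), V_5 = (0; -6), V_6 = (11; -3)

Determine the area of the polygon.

326.5

Apply the shoelace formula: 2A = Σ (x_i·y_{i+1} − x_{i+1}·y_i), indices taken mod 6.
Σ = (200) + (52) + (130) + (6) + (66) + (199) = 653
Area = |Σ|/2 = 326.5.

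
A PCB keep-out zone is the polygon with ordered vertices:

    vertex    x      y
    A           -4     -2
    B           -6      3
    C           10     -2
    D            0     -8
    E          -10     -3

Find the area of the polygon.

Apply the shoelace formula: 2A = Σ (x_i·y_{i+1} − x_{i+1}·y_i), indices taken mod 5.
Σ = (-24) + (-18) + (-80) + (-80) + (8) = -194
Area = |Σ|/2 = 97.

97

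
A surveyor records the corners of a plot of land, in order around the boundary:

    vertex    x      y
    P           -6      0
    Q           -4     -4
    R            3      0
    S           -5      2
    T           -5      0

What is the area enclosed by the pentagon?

Apply the surveyor's formula: 2A = Σ (x_i·y_{i+1} − x_{i+1}·y_i), indices taken mod 5.
P→Q: (-6)(-4) − (-4)(0) = 24
Q→R: (-4)(0) − (3)(-4) = 12
R→S: (3)(2) − (-5)(0) = 6
S→T: (-5)(0) − (-5)(2) = 10
T→P: (-5)(0) − (-6)(0) = 0
Σ = 52
Area = |Σ|/2 = 26.

26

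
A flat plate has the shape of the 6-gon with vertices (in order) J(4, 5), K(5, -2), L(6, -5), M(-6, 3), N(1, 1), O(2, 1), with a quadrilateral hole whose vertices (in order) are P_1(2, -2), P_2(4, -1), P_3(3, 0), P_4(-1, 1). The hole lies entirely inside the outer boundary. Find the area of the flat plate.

Outer boundary:
Apply the surveyor's formula: 2A = Σ (x_i·y_{i+1} − x_{i+1}·y_i), indices taken mod 6.
Σ = (-33) + (-13) + (-12) + (-9) + (-1) + (6) = -62
Area = |Σ|/2 = 31.
Hole:
Σ = (6) + (3) + (3) + (0) = 12
Area = |Σ|/2 = 6.
Net area = 31 − 6 = 25.

25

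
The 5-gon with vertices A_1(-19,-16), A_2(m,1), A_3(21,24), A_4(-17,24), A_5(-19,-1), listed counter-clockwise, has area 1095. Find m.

The doubled signed area Σ (x_i y_{i+1} − x_{i+1} y_i) is linear in m.
With m=0 it equals 1630; the coefficient of m is 40 (from the two edges through A_2).
So 40·m + 1630 = 2·1095 = 2190 ⇒ m = 14.

14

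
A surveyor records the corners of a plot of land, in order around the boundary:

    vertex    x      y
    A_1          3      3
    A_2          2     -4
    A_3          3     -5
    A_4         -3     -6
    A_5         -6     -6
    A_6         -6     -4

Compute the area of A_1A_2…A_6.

Σ = (-18) + (2) + (-33) + (-18) + (-12) + (-6) = -85
Area = |Σ|/2 = 42.5.

42.5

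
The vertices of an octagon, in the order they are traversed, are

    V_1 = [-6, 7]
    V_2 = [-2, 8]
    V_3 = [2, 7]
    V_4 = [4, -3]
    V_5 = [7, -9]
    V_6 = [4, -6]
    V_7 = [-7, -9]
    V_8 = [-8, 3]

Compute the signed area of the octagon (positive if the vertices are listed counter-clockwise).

-164

Cross-terms: -34, -30, -34, -15, -6, -78, -93, -38  ⇒  Σ = -328
Signed area = Σ/2 = -164 (negative ⇒ clockwise traversal).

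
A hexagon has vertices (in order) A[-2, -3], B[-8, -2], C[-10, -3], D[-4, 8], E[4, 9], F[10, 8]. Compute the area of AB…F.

124

Σ = (-20) + (4) + (-92) + (-68) + (-58) + (-14) = -248
Area = |Σ|/2 = 124.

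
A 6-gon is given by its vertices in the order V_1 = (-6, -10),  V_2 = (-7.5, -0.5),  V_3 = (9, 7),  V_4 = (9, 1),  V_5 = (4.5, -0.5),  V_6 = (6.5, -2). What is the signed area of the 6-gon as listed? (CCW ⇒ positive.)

-132.875

Σ = (-72) + (-48) + (-54) + (-9) + (-5.75) + (-77) = -265.75
Signed area = Σ/2 = -132.875 (negative ⇒ clockwise traversal).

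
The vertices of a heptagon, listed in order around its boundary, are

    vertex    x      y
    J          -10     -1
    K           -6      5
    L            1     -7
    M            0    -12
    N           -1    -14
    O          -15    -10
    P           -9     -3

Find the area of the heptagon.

154.5

Σ = (-56) + (37) + (-12) + (-12) + (-200) + (-45) + (-21) = -309
Area = |Σ|/2 = 154.5.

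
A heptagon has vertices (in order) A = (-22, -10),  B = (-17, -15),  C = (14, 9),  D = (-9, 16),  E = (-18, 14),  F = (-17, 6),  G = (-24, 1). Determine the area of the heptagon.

601.5

Apply the shoelace (surveyor's) formula: 2A = Σ (x_i·y_{i+1} − x_{i+1}·y_i), indices taken mod 7.
A→B: (-22)(-15) − (-17)(-10) = 160
B→C: (-17)(9) − (14)(-15) = 57
C→D: (14)(16) − (-9)(9) = 305
D→E: (-9)(14) − (-18)(16) = 162
E→F: (-18)(6) − (-17)(14) = 130
F→G: (-17)(1) − (-24)(6) = 127
G→A: (-24)(-10) − (-22)(1) = 262
Σ = 1203
Area = |Σ|/2 = 601.5.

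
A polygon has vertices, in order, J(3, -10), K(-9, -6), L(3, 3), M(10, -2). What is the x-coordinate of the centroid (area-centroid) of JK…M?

Apply the shoelace formula. First the cross-terms c_i = x_i·y_{i+1} − x_{i+1}·y_i:
  -108, -9, -36, -94  ⇒  2A = -247, A = -123.5.
Then Σ (x_i + x_{i+1})·c_i = -988, so x̄ = -988 / (6·(-123.5)) = 4/3.

4/3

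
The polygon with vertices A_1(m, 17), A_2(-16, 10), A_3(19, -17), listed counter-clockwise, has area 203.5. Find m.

Write out the shoelace sum; only the two edges meeting at A_1 involve m:
2·Area = [(19·17 − m·(-17)) + (m·10 − (-16)·17)] + 82
       = 27·m + 677 = 407
⇒ m = -10.

-10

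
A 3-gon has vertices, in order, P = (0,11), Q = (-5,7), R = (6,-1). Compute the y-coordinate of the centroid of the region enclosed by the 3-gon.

Apply the shoelace (surveyor's) formula. First the cross-terms c_i = x_i·y_{i+1} − x_{i+1}·y_i:
  55, -37, 66  ⇒  2A = 84, A = 42.
Then Σ (y_i + y_{i+1})·c_i = 1428, so ȳ = 1428 / (6·42) = 17/3.

17/3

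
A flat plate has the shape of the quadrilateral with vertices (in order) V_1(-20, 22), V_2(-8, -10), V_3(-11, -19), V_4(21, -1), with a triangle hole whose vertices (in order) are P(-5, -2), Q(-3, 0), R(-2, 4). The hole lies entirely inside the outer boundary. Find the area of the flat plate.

Outer boundary:
Apply the surveyor's formula: 2A = Σ (x_i·y_{i+1} − x_{i+1}·y_i), indices taken mod 4.
Cross-terms: 376, 42, 410, 442  ⇒  Σ = 1270
Area = |Σ|/2 = 635.
Hole:
Apply the surveyor's formula: 2A = Σ (x_i·y_{i+1} − x_{i+1}·y_i), indices taken mod 3.
Σ = (-6) + (-12) + (24) = 6
Area = |Σ|/2 = 3.
Net area = 635 − 3 = 632.

632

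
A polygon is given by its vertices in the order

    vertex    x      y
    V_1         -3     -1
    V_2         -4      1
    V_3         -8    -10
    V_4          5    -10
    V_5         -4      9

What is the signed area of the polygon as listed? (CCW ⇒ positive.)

Apply the surveyor's formula: 2A = Σ (x_i·y_{i+1} − x_{i+1}·y_i), indices taken mod 5.
V_1→V_2: (-3)(1) − (-4)(-1) = -7
V_2→V_3: (-4)(-10) − (-8)(1) = 48
V_3→V_4: (-8)(-10) − (5)(-10) = 130
V_4→V_5: (5)(9) − (-4)(-10) = 5
V_5→V_1: (-4)(-1) − (-3)(9) = 31
Σ = 207
Signed area = Σ/2 = 103.5 (positive ⇒ counter-clockwise traversal).

103.5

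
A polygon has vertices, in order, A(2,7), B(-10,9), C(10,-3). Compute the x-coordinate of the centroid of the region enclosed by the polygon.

2/3

Apply the shoelace (surveyor's) formula. First the cross-terms c_i = x_i·y_{i+1} − x_{i+1}·y_i:
  88, -60, 76  ⇒  2A = 104, A = 52.
Then Σ (x_i + x_{i+1})·c_i = 208, so x̄ = 208 / (6·52) = 2/3.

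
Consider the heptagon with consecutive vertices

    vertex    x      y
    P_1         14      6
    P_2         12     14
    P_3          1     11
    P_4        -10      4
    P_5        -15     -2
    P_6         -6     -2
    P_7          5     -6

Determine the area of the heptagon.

307

Apply Gauss's area formula: 2A = Σ (x_i·y_{i+1} − x_{i+1}·y_i), indices taken mod 7.
Cross-terms: 124, 118, 114, 80, 18, 46, 114  ⇒  Σ = 614
Area = |Σ|/2 = 307.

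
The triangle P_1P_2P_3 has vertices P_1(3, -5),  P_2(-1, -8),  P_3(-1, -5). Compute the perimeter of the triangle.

12

|P_1P_2| = √((-4)² + (-3)²) = √25 = 5
|P_2P_3| = √((0)² + (3)²) = √9 = 3
|P_3P_1| = √((4)² + (0)²) = √16 = 4
Perimeter = 5 + 3 + 4 = 12.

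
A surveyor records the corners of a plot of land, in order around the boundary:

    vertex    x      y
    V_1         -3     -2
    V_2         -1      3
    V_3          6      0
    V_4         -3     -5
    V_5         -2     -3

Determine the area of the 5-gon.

32.5

Σ = (-11) + (-18) + (-30) + (-1) + (-5) = -65
Area = |Σ|/2 = 32.5.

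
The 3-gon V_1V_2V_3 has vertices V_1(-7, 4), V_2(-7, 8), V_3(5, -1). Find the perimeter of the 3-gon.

|V_1V_2| = √((0)² + (4)²) = √16 = 4
|V_2V_3| = √((12)² + (-9)²) = √225 = 15
|V_3V_1| = √((-12)² + (5)²) = √169 = 13
Perimeter = 4 + 15 + 13 = 32.

32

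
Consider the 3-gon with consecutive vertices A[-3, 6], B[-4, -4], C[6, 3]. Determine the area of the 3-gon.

46.5

A→B: (-3)(-4) − (-4)(6) = 36
B→C: (-4)(3) − (6)(-4) = 12
C→A: (6)(6) − (-3)(3) = 45
Σ = 93
Area = |Σ|/2 = 46.5.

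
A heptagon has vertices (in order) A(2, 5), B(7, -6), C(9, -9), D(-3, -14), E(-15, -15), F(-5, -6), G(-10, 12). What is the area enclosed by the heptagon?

276.5

Apply the surveyor's formula: 2A = Σ (x_i·y_{i+1} − x_{i+1}·y_i), indices taken mod 7.
Cross-terms: -47, -9, -153, -165, 15, -120, -74  ⇒  Σ = -553
Area = |Σ|/2 = 276.5.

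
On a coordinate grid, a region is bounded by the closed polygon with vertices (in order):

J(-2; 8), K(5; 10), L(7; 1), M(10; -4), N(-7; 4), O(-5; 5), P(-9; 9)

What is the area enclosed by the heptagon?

Apply the shoelace (surveyor's) formula: 2A = Σ (x_i·y_{i+1} − x_{i+1}·y_i), indices taken mod 7.
J→K: (-2)(10) − (5)(8) = -60
K→L: (5)(1) − (7)(10) = -65
L→M: (7)(-4) − (10)(1) = -38
M→N: (10)(4) − (-7)(-4) = 12
N→O: (-7)(5) − (-5)(4) = -15
O→P: (-5)(9) − (-9)(5) = 0
P→J: (-9)(8) − (-2)(9) = -54
Σ = -220
Area = |Σ|/2 = 110.

110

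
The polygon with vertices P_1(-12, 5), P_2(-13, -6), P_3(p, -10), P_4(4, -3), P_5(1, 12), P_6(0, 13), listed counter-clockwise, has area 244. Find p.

The doubled signed area Σ (x_i y_{i+1} − x_{i+1} y_i) is linear in p.
With p=0 it equals 527; the coefficient of p is 3 (from the two edges through P_3).
So 3·p + 527 = 2·244 = 488 ⇒ p = -13.

-13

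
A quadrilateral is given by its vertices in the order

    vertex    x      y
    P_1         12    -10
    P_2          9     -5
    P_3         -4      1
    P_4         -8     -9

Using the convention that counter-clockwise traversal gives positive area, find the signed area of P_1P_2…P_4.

125.5

Apply the shoelace (surveyor's) formula: 2A = Σ (x_i·y_{i+1} − x_{i+1}·y_i), indices taken mod 4.
Cross-terms: 30, -11, 44, 188  ⇒  Σ = 251
Signed area = Σ/2 = 125.5 (positive ⇒ counter-clockwise traversal).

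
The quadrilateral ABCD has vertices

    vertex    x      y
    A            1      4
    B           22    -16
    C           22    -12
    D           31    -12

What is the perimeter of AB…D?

76

|AB| = √((21)² + (-20)²) = √841 = 29
|BC| = √((0)² + (4)²) = √16 = 4
|CD| = √((9)² + (0)²) = √81 = 9
|DA| = √((-30)² + (16)²) = √1156 = 34
Perimeter = 29 + 4 + 9 + 34 = 76.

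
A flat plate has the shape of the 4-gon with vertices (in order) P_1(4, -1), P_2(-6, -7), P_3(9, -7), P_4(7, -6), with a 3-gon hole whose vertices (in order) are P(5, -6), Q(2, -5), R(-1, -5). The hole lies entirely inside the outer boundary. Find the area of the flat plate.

40

Outer boundary:
Apply the shoelace formula: 2A = Σ (x_i·y_{i+1} − x_{i+1}·y_i), indices taken mod 4.
Σ = (-34) + (105) + (-5) + (17) = 83
Area = |Σ|/2 = 41.5.
Hole:
Apply the shoelace formula: 2A = Σ (x_i·y_{i+1} − x_{i+1}·y_i), indices taken mod 3.
Σ = (-13) + (-15) + (31) = 3
Area = |Σ|/2 = 1.5.
Net area = 41.5 − 1.5 = 40.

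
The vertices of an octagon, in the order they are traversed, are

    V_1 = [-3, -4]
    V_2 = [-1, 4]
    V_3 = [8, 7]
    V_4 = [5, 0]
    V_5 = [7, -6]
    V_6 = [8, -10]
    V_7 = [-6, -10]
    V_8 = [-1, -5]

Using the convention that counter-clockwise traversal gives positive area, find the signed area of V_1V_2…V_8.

Cross-terms: -16, -39, -35, -30, -22, -140, 20, -11  ⇒  Σ = -273
Signed area = Σ/2 = -136.5 (negative ⇒ clockwise traversal).

-136.5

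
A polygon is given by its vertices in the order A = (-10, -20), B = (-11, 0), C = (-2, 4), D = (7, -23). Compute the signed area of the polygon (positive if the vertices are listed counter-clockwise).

Apply the shoelace (surveyor's) formula: 2A = Σ (x_i·y_{i+1} − x_{i+1}·y_i), indices taken mod 4.
Σ = (-220) + (-44) + (18) + (-370) = -616
Signed area = Σ/2 = -308 (negative ⇒ clockwise traversal).

-308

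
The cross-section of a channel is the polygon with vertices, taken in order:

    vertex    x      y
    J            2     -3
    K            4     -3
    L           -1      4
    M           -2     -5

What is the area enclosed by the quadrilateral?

24

Apply the shoelace (surveyor's) formula: 2A = Σ (x_i·y_{i+1} − x_{i+1}·y_i), indices taken mod 4.
Cross-terms: 6, 13, 13, 16  ⇒  Σ = 48
Area = |Σ|/2 = 24.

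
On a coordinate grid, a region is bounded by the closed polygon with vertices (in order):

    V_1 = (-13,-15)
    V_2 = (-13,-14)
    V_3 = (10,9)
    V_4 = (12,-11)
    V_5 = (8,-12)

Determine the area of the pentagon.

Apply the surveyor's formula: 2A = Σ (x_i·y_{i+1} − x_{i+1}·y_i), indices taken mod 5.
V_1→V_2: (-13)(-14) − (-13)(-15) = -13
V_2→V_3: (-13)(9) − (10)(-14) = 23
V_3→V_4: (10)(-11) − (12)(9) = -218
V_4→V_5: (12)(-12) − (8)(-11) = -56
V_5→V_1: (8)(-15) − (-13)(-12) = -276
Σ = -540
Area = |Σ|/2 = 270.

270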